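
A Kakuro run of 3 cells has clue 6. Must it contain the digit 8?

No

The only way to make 6 from 3 distinct digits is {1,2,3}, which does not contain 8.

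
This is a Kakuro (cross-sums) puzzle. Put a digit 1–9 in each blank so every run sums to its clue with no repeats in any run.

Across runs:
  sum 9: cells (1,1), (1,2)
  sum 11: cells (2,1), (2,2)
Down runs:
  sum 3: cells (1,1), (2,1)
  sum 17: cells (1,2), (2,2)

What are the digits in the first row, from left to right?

1 8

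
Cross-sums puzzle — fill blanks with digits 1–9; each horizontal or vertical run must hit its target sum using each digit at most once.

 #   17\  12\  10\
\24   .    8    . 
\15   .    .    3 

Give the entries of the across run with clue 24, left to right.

9, 8, 7

24 in 3 cells must be {7,8,9}; 17 in 2 cells must be {8,9}.
Given what's placed, R1C1 must be 9 to fit the 24 across and 17 down.
R1C3 = 24 − 17 = 7 completes the 24 across.
R2C1 = 17 − 9 = 8 completes the 17 down.
R2C2 = 15 − 11 = 4 completes the 15 across.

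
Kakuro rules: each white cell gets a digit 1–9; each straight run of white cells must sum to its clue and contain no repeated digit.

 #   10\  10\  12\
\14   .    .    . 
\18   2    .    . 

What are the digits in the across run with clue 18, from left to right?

2 9 7

R1C1 = 10 − 2 = 8 completes the 10 down.
No cell is forced outright now. R2C2 can only be 7 or 9 (the digits allowed by both its 18 across and its 10 down). If R2C2 = 7: then R1C2 would have to be in {1,2,4,5} for the 14 across but in {3} for the 10 down — contradiction. So R2C2 = 9.
R1C2 = 10 − 9 = 1 completes the 10 down.
R1C3 = 14 − 9 = 5 completes the 14 across.
R2C3 = 18 − 11 = 7 completes the 18 across.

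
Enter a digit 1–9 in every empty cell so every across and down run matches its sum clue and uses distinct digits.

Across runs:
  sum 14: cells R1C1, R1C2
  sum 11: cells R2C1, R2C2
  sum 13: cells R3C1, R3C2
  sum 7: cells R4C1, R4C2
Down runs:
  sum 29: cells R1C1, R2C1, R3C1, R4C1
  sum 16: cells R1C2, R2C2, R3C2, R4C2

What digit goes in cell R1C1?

9

29 in 4 cells must be {5,7,8,9}.
Only 5 fits R4C1 under both its across sum 7 and down sum 29.
R4C2 = 7 − 5 = 2 completes the 7 across.
Nothing is forced directly, so branch on R2C1, whose candidates are 7 or 8 or 9. If R2C1 = 7: that forces R2C2 = 4, R1C2 = 9, after which R3C2 would have to be in {4,5,6,7,8,9} for the 13 across but in {1} for the 16 down — contradiction. If R2C1 = 9: that forces R1C1 = 8, R1C2 = 6, after which R2C2 would have to be in {2} for the 11 across but in {1,3,5,7} for the 16 down — contradiction. So R2C1 = 8.
R1C1 = 9: the only remaining digit allowed by both the 14 across and the 29 down.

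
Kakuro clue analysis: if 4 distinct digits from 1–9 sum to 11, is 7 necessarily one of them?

No

The only way to make 11 from 4 distinct digits is {1,2,3,5}, which does not contain 7.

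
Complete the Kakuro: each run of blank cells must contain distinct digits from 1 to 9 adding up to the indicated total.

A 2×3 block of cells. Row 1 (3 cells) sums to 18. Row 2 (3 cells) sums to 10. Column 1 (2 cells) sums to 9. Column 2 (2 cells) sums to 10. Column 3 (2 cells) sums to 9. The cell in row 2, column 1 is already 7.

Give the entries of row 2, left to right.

(1,1) = 9 − 7 = 2 completes the 9 down.
Given what's placed, (1,3) must be 7 to fit the 18 across and 9 down.
(2,3) = 9 − 7 = 2 completes the 9 down.
(1,2) = 18 − 9 = 9 completes the 18 across.
(2,2) = 10 − 9 = 1 completes the 10 across.

7, 1, 2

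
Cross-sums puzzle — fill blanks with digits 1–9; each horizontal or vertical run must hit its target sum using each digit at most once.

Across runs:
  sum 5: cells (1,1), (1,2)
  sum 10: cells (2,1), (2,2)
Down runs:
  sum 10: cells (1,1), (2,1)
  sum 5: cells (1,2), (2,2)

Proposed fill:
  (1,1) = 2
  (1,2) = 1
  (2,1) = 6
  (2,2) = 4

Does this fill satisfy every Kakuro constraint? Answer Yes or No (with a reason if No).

No — the across run (1,1)–(1,2) sums to 3, not 5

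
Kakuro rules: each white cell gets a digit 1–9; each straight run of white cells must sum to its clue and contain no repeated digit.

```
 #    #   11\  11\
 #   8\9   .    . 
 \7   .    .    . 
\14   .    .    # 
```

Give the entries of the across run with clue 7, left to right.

2, 1, 4

7 in 3 cells must be {1,2,4}.
Nothing is forced directly, so branch on R2C1, whose candidates are 1 or 2. If R2C1 = 1: then R3C1 would have to be in {5,6,8,9} for the 14 across but in {7} for the 8 down — contradiction. So R2C1 = 2.
R2C3 = 4: the only remaining digit allowed by both the 7 across and the 11 down.
R3C1 = 8 − 2 = 6 completes the 8 down.
R3C2 = 14 − 6 = 8 completes the 14 across.
R1C3 = 11 − 4 = 7 completes the 11 down.
R2C2 = 7 − 6 = 1 completes the 7 across.
R1C2 = 9 − 7 = 2 completes the 9 across.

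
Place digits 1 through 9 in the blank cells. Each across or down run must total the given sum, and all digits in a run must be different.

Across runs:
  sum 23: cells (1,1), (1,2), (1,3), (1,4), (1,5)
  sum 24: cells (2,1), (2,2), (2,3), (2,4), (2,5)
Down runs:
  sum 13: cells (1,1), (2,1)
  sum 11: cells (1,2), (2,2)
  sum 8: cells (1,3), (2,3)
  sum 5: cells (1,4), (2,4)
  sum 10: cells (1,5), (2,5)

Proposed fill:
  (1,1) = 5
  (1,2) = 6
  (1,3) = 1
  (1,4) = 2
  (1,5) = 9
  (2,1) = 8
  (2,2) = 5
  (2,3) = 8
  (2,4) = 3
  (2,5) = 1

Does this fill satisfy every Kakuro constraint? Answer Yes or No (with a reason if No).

No — the down run (1,3)–(2,3) sums to 9, not 8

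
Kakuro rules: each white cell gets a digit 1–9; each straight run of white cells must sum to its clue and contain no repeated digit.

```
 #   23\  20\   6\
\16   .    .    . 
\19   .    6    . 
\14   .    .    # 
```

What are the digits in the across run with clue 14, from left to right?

9 5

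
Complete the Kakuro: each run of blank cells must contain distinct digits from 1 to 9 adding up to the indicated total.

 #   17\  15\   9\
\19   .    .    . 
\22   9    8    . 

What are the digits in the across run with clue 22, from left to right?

9, 8, 5

17 in 2 cells must be {8,9}.
R1C1 = 17 − 9 = 8 completes the 17 down.
R1C2 = 15 − 8 = 7 completes the 15 down.
R1C3 = 19 − 15 = 4 completes the 19 across.
R2C3 = 22 − 17 = 5 completes the 22 across.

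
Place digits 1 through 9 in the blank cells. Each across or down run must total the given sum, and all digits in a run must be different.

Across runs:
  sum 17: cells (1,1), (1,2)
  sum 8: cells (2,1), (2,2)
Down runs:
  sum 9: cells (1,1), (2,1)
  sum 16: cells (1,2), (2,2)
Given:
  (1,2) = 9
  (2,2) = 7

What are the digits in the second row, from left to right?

1, 7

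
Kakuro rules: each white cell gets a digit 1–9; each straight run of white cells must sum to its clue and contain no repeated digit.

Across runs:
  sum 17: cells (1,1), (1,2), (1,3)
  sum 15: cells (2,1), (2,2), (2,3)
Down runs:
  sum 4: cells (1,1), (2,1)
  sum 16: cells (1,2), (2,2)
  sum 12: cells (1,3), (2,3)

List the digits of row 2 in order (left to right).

3 7 5

4 in 2 cells must be {1,3}; 16 in 2 cells must be {7,9}.
Nothing is forced directly, so branch on (1,1), whose candidates are 1 or 3. If (1,1) = 3: that forces (1,2) = 9, (1,3) = 5, (2,1) = 1, after which (2,2) would have to be in {5,6,8,9} for the 15 across but in {7} for the 16 down — contradiction. So (1,1) = 1.
(2,1) = 4 − 1 = 3 completes the 4 down.
Given what's placed, (2,2) must be 7 to fit the 15 across and 16 down.
(2,3) = 15 − 10 = 5 completes the 15 across.
(1,2) = 16 − 7 = 9 completes the 16 down.
(1,3) = 17 − 10 = 7 completes the 17 across.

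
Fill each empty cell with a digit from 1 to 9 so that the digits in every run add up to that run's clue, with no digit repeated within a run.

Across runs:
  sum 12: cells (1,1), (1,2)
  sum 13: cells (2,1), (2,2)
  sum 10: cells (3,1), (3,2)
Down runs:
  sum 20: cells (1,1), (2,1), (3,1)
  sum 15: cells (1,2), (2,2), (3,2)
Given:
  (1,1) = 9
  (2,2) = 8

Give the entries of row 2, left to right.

5 8

(1,2) = 12 − 9 = 3 completes the 12 across.
(2,1) = 13 − 8 = 5 completes the 13 across.
(3,1) = 20 − 14 = 6 completes the 20 down.
(3,2) = 10 − 6 = 4 completes the 10 across.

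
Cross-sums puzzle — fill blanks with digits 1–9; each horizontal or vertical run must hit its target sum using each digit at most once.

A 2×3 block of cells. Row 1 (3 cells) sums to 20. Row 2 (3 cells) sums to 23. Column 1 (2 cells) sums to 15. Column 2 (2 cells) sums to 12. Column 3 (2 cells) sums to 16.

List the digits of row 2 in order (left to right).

6 8 9

23 in 3 cells must be {6,8,9}; 16 in 2 cells must be {7,9}.
The 23 across and the 16 down share only 9, so (2,3) = 9.
(1,3) = 16 − 9 = 7 completes the 16 down.
Given what's placed, (2,2) must be 8 to fit the 23 across and 12 down.
(1,2) = 12 − 8 = 4 completes the 12 down.
(2,1) = 23 − 17 = 6 completes the 23 across.
(1,1) = 20 − 11 = 9 completes the 20 across.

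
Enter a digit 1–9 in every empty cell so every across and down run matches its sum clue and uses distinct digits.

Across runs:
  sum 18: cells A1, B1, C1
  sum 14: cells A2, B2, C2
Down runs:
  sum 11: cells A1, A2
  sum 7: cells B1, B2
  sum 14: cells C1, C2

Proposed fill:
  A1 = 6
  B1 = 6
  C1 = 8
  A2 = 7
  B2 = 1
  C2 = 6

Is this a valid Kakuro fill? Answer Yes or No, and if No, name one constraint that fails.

No — the down run A1–A2 sums to 13, not 11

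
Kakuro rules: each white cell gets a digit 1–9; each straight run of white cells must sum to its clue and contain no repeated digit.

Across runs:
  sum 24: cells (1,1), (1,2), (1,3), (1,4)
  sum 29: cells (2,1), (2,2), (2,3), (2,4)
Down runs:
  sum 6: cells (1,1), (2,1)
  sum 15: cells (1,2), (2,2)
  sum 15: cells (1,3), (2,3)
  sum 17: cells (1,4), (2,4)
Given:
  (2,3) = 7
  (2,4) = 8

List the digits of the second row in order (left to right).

5, 9, 7, 8

29 in 4 cells must be {5,7,8,9}; 17 in 2 cells must be {8,9}.
(1,3) = 15 − 7 = 8 completes the 15 down.
(1,4) = 17 − 8 = 9 completes the 17 down.
Given what's placed, (2,1) must be 5 to fit the 29 across and 6 down.
(2,2) = 29 − 20 = 9 completes the 29 across.
(1,1) = 6 − 5 = 1 completes the 6 down.
(1,2) = 24 − 18 = 6 completes the 24 across.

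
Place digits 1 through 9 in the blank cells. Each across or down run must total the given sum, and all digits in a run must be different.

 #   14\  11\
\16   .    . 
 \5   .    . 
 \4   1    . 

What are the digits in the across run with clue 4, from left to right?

16 in 2 cells must be {7,9}; 4 in 2 cells must be {1,3}.
The 16 across and the 11 down share only 7, so R1C2 = 7.
R2C1 = 4: the only remaining digit allowed by both the 5 across and the 14 down.
R2C2 = 5 − 4 = 1 completes the 5 across.
R3C2 = 4 − 1 = 3 completes the 4 across.
R1C1 = 16 − 7 = 9 completes the 16 across.

1 3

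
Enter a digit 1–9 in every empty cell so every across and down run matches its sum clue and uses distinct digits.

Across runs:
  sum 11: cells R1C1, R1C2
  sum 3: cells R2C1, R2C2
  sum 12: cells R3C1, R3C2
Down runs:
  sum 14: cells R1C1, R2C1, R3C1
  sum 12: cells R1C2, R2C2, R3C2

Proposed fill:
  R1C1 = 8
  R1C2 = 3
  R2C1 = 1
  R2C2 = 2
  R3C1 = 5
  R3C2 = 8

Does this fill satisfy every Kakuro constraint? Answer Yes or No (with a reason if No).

No — the across run R3C1–R3C2 sums to 13, not 12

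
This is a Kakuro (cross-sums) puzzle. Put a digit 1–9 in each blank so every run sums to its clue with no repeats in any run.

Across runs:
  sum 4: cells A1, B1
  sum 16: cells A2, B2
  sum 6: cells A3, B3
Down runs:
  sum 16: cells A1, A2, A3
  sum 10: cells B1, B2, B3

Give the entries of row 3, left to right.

4 in 2 cells must be {1,3}; 16 in 2 cells must be {7,9}.
The 16 across and the 10 down share only 7, so B2 = 7.
Given what's placed, B1 must be 1 to fit the 4 across and 10 down.
A2 = 16 − 7 = 9 completes the 16 across.
B3 = 10 − 8 = 2 completes the 10 down.
A1 = 4 − 1 = 3 completes the 4 across.
A3 = 6 − 2 = 4 completes the 6 across.

4, 2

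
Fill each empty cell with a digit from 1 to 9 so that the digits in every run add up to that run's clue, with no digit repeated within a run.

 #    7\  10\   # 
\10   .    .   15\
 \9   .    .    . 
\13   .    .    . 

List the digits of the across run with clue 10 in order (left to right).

4 6

7 in 3 cells must be {1,2,4}.
Only 6 fits R2C3 under both its across sum 9 and down sum 15.
R3C3 = 15 − 6 = 9 completes the 15 down.
Given what's placed, R3C1 must be 1 to fit the 13 across and 7 down.
R3C2 = 13 − 10 = 3 completes the 13 across.
R2C1 = 2: the only remaining digit allowed by both the 9 across and the 7 down.
R2C2 = 9 − 8 = 1 completes the 9 across.
R1C1 = 7 − 3 = 4 completes the 7 down.
R1C2 = 10 − 4 = 6 completes the 10 across.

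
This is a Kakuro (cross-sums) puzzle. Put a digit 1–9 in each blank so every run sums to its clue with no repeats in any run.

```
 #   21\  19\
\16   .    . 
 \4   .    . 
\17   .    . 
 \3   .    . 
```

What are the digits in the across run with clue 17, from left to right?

8 9

16 in 2 cells must be {7,9}; 4 in 2 cells must be {1,3}; 17 in 2 cells must be {8,9}.
Nothing is forced directly, so branch on R1C1, whose candidates are 7 or 9. If R1C1 = 7: that forces R1C2 = 9, after which R3C2 would have to be in {8,9} for the 17 across but in {1,2,3,4,5,6,7} for the 19 down — contradiction. So R1C1 = 9.
R1C2 = 16 − 9 = 7 completes the 16 across.
Given what's placed, R3C1 must be 8 to fit the 17 across and 21 down.
R3C2 = 17 − 8 = 9 completes the 17 across.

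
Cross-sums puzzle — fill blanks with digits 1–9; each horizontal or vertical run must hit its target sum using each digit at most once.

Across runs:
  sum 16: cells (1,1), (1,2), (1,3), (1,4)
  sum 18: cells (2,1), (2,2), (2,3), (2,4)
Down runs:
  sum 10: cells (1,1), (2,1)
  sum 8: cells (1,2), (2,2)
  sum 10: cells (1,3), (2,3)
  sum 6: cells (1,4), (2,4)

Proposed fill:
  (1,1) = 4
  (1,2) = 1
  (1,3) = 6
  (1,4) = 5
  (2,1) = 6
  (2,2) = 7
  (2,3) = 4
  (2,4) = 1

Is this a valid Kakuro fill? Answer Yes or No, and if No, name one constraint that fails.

Across: 4+1+6+5=16; 6+7+4+1=18. Down: 4+6=10; 1+7=8; 6+4=10; 5+1=6. No digit repeats within any run.

Yes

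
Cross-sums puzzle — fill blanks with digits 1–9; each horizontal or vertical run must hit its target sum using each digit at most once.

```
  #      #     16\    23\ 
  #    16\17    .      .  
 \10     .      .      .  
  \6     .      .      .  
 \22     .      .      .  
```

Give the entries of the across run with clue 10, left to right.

17 in 2 cells must be {8,9}; 6 in 3 cells must be {1,2,3}.
No cell is forced outright now. R1C2 can only be 8 or 9 (the digits allowed by both its 17 across and its 16 down). If R1C2 = 9: that forces R1C3 = 8, after which R4C2 would have to be in {5,6,7,8,9} for the 22 across but in {1,2,4} for the 16 down — contradiction. So R1C2 = 8.
R1C3 = 17 − 8 = 9 completes the 17 across.
Given what's placed, R4C2 must be 5 to fit the 22 across and 16 down.
R4C3 = 8: the only remaining digit allowed by both the 22 across and the 23 down.
R4C1 = 22 − 13 = 9 completes the 22 across.
Nothing is forced directly, so branch on R2C2, whose candidates are 1 or 2. If R2C2 = 2: that forces R3C2 = 1, R3C3 = 2, after which R2C3 would have to be in {1,3,5,7} for the 10 across but in {4} for the 23 down — contradiction. So R2C2 = 1.
R3C2 = 16 − 14 = 2 completes the 16 down.
Given what's placed, R3C3 must be 1 to fit the 6 across and 23 down.
R2C3 = 23 − 18 = 5 completes the 23 down.
R3C1 = 6 − 3 = 3 completes the 6 across.
R2C1 = 10 − 6 = 4 completes the 10 across.

4, 1, 5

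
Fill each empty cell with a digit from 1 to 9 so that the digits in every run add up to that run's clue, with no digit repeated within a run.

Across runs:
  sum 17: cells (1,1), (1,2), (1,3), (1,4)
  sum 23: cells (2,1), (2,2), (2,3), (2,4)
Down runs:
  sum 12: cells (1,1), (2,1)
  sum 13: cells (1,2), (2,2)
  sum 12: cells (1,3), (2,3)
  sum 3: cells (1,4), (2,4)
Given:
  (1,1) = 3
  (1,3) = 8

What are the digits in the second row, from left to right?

9 8 4 2

3 in 2 cells must be {1,2}.
(2,1) = 12 − 3 = 9 completes the 12 down.
(2,3) = 12 − 8 = 4 completes the 12 down.
(2,4) = 2: the only remaining digit allowed by both the 23 across and the 3 down.
(1,4) = 3 − 2 = 1 completes the 3 down.
(2,2) = 23 − 15 = 8 completes the 23 across.
(1,2) = 17 − 12 = 5 completes the 17 across.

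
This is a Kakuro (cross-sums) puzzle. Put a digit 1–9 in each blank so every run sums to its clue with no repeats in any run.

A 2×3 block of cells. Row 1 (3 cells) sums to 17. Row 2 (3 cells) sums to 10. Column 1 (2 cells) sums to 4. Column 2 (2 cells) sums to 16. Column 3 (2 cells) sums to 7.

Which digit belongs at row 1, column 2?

4 in 2 cells must be {1,3}; 16 in 2 cells must be {7,9}.
The 10 across and the 16 down share only 7, so (2,2) = 7.
(1,2) = 16 − 7 = 9 completes the 16 down.
Given what's placed, (2,1) must be 1 to fit the 10 across and 4 down.
(2,3) = 10 − 8 = 2 completes the 10 across.
(1,1) = 4 − 1 = 3 completes the 4 down.
(1,3) = 17 − 12 = 5 completes the 17 across.

9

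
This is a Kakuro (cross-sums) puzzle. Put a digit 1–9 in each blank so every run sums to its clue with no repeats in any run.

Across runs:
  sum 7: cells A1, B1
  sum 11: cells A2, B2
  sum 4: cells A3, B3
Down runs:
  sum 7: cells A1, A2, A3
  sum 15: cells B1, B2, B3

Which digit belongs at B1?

4 in 2 cells must be {1,3}; 7 in 3 cells must be {1,2,4}.
The 4 across and the 7 down share only 1, so A3 = 1.
B3 = 4 − 1 = 3 completes the 4 across.
Nothing is forced directly, so branch on A1, whose candidates are 2 or 4. If A1 = 4: then B1 would have to be in {3} for the 7 across but in {4,5,7,8} for the 15 down — contradiction. So A1 = 2.
B1 = 7 − 2 = 5 completes the 7 across.
A2 = 7 − 3 = 4 completes the 7 down.
B2 = 11 − 4 = 7 completes the 11 across.

5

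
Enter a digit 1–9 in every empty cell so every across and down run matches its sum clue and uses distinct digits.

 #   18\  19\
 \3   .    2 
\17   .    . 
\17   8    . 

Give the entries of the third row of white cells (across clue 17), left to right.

8 9

3 in 2 cells must be {1,2}; 17 in 2 cells must be {8,9}.
R1C1 = 3 − 2 = 1 completes the 3 across.
R2C1 = 18 − 9 = 9 completes the 18 down.
R2C2 = 17 − 9 = 8 completes the 17 across.
R3C2 = 17 − 8 = 9 completes the 17 across.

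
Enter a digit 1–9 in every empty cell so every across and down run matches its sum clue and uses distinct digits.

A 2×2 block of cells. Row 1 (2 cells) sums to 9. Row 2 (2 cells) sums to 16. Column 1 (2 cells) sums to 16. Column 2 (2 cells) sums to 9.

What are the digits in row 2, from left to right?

16 in 2 cells must be {7,9}.
The 9 across and the 16 down share only 7, so (1,1) = 7.
(1,2) = 9 − 7 = 2 completes the 9 across.
(2,1) = 16 − 7 = 9 completes the 16 down.
(2,2) = 16 − 9 = 7 completes the 16 across.

9, 7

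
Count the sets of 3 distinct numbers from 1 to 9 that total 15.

8

3 distinct digits from 1–9 sum between 6 and 24.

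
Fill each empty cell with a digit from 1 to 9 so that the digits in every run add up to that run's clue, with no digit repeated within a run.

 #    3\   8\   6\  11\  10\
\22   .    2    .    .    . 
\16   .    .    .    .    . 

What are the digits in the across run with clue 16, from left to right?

2, 6, 1, 3, 4

16 in 5 cells must be {1,2,3,4,6}; 3 in 2 cells must be {1,2}.
R1C1 = 1: the only remaining digit allowed by both the 22 across and the 3 down.
R2C1 = 3 − 1 = 2 completes the 3 down.
R2C2 = 8 − 2 = 6 completes the 8 down.
Nothing is forced directly, so branch on R1C3, whose candidates are 4 or 5. If R1C3 = 4: then R2C3 would have to be in {1,3,4} for the 16 across but in {2} for the 6 down — contradiction. So R1C3 = 5.
R2C3 = 6 − 5 = 1 completes the 6 down.
No cell is forced outright now. R2C4 can only be 3 or 4 (the digits allowed by both its 16 across and its 11 down). If R2C4 = 4: then R1C4 would have to be in {6,8} for the 22 across but in {7} for the 11 down — contradiction. So R2C4 = 3.
R1C4 = 11 − 3 = 8 completes the 11 down.
R1C5 = 22 − 16 = 6 completes the 22 across.
R2C5 = 16 − 12 = 4 completes the 16 across.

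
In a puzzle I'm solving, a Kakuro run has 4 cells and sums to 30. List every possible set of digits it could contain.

{6,7,8,9}

4 distinct digits from 1–9 sum between 10 and 30.
Only one set works: {6,7,8,9}.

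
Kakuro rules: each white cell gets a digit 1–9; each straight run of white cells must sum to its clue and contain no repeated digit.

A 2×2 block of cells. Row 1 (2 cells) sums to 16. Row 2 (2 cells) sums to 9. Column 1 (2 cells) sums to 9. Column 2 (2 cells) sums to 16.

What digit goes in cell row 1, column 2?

9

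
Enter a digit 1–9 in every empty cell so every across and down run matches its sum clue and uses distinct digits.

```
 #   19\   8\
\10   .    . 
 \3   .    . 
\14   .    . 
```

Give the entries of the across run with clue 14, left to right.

9, 5

3 in 2 cells must be {1,2}.
The 3 across and the 19 down share only 2, so R2C1 = 2.
R2C2 = 3 − 2 = 1 completes the 3 across.
Given what's placed, R3C2 must be 5 to fit the 14 across and 8 down.
R1C2 = 8 − 6 = 2 completes the 8 down.
R3C1 = 14 − 5 = 9 completes the 14 across.
R1C1 = 10 − 2 = 8 completes the 10 across.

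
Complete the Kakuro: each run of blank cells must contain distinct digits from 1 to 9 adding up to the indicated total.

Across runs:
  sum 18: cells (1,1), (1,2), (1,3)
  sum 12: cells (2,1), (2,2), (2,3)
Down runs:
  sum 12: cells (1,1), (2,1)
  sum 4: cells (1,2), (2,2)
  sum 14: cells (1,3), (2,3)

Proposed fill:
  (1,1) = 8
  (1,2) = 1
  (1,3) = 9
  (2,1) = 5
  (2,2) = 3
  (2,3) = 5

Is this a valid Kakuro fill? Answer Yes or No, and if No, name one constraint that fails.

No — the across run (2,1)–(2,3) sums to 13, not 12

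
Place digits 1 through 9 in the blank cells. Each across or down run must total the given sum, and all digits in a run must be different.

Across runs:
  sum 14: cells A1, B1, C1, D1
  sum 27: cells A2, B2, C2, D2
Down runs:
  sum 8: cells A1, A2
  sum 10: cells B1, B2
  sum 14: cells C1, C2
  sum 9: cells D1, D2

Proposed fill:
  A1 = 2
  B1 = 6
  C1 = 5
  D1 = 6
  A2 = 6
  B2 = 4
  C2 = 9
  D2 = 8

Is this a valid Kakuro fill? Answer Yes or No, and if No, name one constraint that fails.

No — the across run A1–D1 sums to 19, not 14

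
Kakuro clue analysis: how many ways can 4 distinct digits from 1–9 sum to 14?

5

4 distinct digits from 1–9 sum between 10 and 30.
Enumerating: {1,2,3,8}, {1,2,4,7}, {1,2,5,6}, {1,3,4,6}, {2,3,4,5}.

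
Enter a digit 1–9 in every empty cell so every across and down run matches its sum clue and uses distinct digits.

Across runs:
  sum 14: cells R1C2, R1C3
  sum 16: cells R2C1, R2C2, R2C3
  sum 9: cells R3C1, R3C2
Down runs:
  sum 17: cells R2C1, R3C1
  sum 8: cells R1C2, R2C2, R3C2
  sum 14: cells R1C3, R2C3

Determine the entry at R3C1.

8

17 in 2 cells must be {8,9}.
The 14 across and the 8 down share only 5, so R1C2 = 5.
R1C3 = 14 − 5 = 9 completes the 14 across.
R2C3 = 14 − 9 = 5 completes the 14 down.
Intersecting the 9 across with the 17 down forces R3C1 = 8.
R3C2 = 9 − 8 = 1 completes the 9 across.
R2C1 = 17 − 8 = 9 completes the 17 down.
R2C2 = 16 − 14 = 2 completes the 16 across.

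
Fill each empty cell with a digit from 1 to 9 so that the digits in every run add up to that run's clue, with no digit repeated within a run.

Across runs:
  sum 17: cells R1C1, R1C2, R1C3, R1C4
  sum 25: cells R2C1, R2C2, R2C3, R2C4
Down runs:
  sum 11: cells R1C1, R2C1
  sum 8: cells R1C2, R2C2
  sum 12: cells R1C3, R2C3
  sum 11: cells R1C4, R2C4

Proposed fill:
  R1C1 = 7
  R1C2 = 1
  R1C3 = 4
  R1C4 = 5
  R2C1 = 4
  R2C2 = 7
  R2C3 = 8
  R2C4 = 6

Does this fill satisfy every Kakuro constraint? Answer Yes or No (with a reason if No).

Across: 7+1+4+5=17; 4+7+8+6=25. Down: 7+4=11; 1+7=8; 4+8=12; 5+6=11. No digit repeats within any run.

Yes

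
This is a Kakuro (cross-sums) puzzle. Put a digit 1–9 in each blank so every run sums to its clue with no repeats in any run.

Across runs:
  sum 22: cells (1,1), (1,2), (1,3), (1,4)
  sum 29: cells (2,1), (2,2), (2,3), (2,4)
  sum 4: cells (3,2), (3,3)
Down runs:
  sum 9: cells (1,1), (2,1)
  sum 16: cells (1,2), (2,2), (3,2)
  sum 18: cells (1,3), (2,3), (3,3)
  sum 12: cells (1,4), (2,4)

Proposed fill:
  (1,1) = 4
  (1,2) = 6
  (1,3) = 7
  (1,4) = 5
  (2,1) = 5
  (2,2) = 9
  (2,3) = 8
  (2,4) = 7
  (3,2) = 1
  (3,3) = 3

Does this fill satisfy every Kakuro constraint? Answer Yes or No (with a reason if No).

Yes

Across: 4+6+7+5=22; 5+9+8+7=29; 1+3=4. Down: 4+5=9; 6+9+1=16; 7+8+3=18; 5+7=12. No digit repeats within any run.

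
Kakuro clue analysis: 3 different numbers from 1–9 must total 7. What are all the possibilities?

{1,2,4}

3 distinct digits from 1–9 sum between 6 and 24.
Only one set works: {1,2,4}.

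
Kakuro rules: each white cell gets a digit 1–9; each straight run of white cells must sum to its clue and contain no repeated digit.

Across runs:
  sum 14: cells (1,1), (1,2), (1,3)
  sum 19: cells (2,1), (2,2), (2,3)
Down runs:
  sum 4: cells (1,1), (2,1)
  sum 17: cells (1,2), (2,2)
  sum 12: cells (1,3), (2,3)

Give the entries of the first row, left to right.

4 in 2 cells must be {1,3}; 17 in 2 cells must be {8,9}.
The 19 across and the 4 down share only 3, so (2,1) = 3.
Given what's placed, (2,2) must be 9 to fit the 19 across and 17 down.
(2,3) = 19 − 12 = 7 completes the 19 across.
(1,1) = 4 − 3 = 1 completes the 4 down.
(1,2) = 17 − 9 = 8 completes the 17 down.
(1,3) = 14 − 9 = 5 completes the 14 across.

1 8 5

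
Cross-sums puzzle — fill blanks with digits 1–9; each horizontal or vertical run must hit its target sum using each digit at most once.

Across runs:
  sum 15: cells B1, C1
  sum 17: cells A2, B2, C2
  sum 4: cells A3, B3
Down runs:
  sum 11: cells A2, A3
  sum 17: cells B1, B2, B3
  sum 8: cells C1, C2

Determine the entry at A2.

8

4 in 2 cells must be {1,3}.
The 4 across and the 11 down share only 3, so A3 = 3.
B3 = 4 − 3 = 1 completes the 4 across.
A2 = 11 − 3 = 8 completes the 11 down.
B2 = 7: the only remaining digit allowed by both the 17 across and the 17 down.
C2 = 17 − 15 = 2 completes the 17 across.
B1 = 17 − 8 = 9 completes the 17 down.
C1 = 15 − 9 = 6 completes the 15 across.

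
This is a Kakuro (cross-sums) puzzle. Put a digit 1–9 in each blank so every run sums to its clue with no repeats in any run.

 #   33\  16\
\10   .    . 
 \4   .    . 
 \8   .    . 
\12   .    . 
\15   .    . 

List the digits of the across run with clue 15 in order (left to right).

9 6

4 in 2 cells must be {1,3}; 16 in 5 cells must be {1,2,3,4,6}.
Only 3 fits R2C1 under both its across sum 4 and down sum 33.
R2C2 = 4 − 3 = 1 completes the 4 across.
Given what's placed, R5C2 must be 6 to fit the 15 across and 16 down.
R5C1 = 15 − 6 = 9 completes the 15 across.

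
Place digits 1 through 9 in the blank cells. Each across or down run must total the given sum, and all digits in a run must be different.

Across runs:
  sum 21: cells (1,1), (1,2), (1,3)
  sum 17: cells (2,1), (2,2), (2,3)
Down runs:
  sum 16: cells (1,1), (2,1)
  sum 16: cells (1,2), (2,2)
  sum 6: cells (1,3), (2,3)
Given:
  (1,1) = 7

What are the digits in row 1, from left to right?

16 in 2 cells must be {7,9}.
Given what's placed, (1,2) must be 9 to fit the 21 across and 16 down.
(1,3) = 21 − 16 = 5 completes the 21 across.
(2,1) = 16 − 7 = 9 completes the 16 down.
(2,2) = 16 − 9 = 7 completes the 16 down.
(2,3) = 17 − 16 = 1 completes the 17 across.

7 9 5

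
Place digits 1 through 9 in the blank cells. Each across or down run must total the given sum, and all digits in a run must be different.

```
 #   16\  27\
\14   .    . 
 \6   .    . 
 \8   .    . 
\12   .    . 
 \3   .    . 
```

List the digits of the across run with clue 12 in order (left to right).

3 in 2 cells must be {1,2}; 16 in 5 cells must be {1,2,3,4,6}.
Only 6 fits R1C1 under both its across sum 14 and down sum 16.
R1C2 = 14 − 6 = 8 completes the 14 across.
Nothing is forced directly, so branch on R4C1, whose candidates are 3 or 4. If R4C1 = 4: then R4C2 would have to be in {8} for the 12 across but in {1,2,3,4,5,6,7,9} for the 27 down — contradiction. So R4C1 = 3.
R4C2 = 12 − 3 = 9 completes the 12 across.

3, 9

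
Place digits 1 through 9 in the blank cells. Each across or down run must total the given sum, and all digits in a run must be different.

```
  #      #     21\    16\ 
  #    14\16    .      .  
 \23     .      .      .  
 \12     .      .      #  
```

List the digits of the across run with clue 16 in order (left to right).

9 7

16 in 2 cells must be {7,9}; 23 in 3 cells must be {6,8,9}.
The 23 across and the 16 down share only 9, so R2C3 = 9.
R1C3 = 16 − 9 = 7 completes the 16 down.
R1C2 = 16 − 7 = 9 completes the 16 across.
R2C2 = 8: the only remaining digit allowed by both the 23 across and the 21 down.
R3C2 = 21 − 17 = 4 completes the 21 down.
R2C1 = 23 − 17 = 6 completes the 23 across.
R3C1 = 12 − 4 = 8 completes the 12 across.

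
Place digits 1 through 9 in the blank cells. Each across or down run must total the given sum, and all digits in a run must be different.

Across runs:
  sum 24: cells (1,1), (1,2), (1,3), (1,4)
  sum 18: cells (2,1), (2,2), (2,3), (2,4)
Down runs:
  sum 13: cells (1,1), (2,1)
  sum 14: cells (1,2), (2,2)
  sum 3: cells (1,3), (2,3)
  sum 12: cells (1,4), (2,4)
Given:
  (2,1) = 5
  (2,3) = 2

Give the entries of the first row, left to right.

3 in 2 cells must be {1,2}.
(1,1) = 13 − 5 = 8 completes the 13 down.
(1,3) = 3 − 2 = 1 completes the 3 down.
Given what's placed, (1,4) must be 9 to fit the 24 across and 12 down.
(2,2) = 8: the only remaining digit allowed by both the 18 across and the 14 down.
(2,4) = 18 − 15 = 3 completes the 18 across.
(1,2) = 24 − 18 = 6 completes the 24 across.

8 6 1 9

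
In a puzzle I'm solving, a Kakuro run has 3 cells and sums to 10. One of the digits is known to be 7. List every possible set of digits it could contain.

3 distinct digits from 1–9 sum between 6 and 24.
Keeping only sets containing 7.
Only one set works: {1,2,7}.

{1,2,7}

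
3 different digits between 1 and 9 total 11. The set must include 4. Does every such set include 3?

No

Counterexample: {1,4,6} sums to 11 under that restriction without using 3.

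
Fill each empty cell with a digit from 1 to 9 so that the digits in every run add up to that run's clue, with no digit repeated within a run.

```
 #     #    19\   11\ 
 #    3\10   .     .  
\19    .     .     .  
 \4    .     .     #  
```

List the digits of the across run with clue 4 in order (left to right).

1 3

4 in 2 cells must be {1,3}; 3 in 2 cells must be {1,2}.
The 19 across and the 3 down share only 2, so R2C1 = 2.
R3C1 = 3 − 2 = 1 completes the 3 down.
R3C2 = 4 − 1 = 3 completes the 4 across.
R2C2 = 9: the only remaining digit allowed by both the 19 across and the 19 down.
R2C3 = 19 − 11 = 8 completes the 19 across.
R1C2 = 19 − 12 = 7 completes the 19 down.
R1C3 = 10 − 7 = 3 completes the 10 across.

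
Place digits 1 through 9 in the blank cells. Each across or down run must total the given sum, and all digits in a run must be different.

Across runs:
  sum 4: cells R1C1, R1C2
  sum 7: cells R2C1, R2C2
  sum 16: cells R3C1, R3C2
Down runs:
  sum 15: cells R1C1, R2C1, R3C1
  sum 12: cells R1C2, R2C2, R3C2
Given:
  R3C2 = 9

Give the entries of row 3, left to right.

4 in 2 cells must be {1,3}; 16 in 2 cells must be {7,9}.
R1C2 = 1: the only remaining digit allowed by both the 4 across and the 12 down.
R2C2 = 12 − 10 = 2 completes the 12 down.
R3C1 = 16 − 9 = 7 completes the 16 across.
R1C1 = 4 − 1 = 3 completes the 4 across.
R2C1 = 7 − 2 = 5 completes the 7 across.

7 9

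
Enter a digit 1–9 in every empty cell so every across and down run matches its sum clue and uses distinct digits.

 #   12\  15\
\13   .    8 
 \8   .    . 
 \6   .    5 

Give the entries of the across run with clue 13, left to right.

R1C1 = 13 − 8 = 5 completes the 13 across.
R2C2 = 15 − 13 = 2 completes the 15 down.
R3C1 = 6 − 5 = 1 completes the 6 across.
R2C1 = 8 − 2 = 6 completes the 8 across.

5, 8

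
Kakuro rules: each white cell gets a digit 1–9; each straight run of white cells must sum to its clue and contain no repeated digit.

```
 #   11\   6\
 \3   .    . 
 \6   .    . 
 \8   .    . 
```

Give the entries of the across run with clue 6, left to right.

3 in 2 cells must be {1,2}; 6 in 3 cells must be {1,2,3}.
Nothing is forced directly, so branch on R1C1, whose candidates are 1 or 2. If R1C1 = 1: that forces R1C2 = 2, R2C2 = 1, R3C2 = 3, after which R2C1 would have to be in {5} for the 6 across but in {2,3,4,6,7,8} for the 11 down — contradiction. So R1C1 = 2.
R1C2 = 3 − 2 = 1 completes the 3 across.
Given what's placed, R2C2 must be 2 to fit the 6 across and 6 down.
R3C2 = 6 − 3 = 3 completes the 6 down.
R2C1 = 6 − 2 = 4 completes the 6 across.
R3C1 = 8 − 3 = 5 completes the 8 across.

4 2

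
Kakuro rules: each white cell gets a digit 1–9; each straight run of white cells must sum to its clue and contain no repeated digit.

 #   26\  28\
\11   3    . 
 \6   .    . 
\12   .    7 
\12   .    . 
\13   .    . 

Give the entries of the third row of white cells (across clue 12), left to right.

5 7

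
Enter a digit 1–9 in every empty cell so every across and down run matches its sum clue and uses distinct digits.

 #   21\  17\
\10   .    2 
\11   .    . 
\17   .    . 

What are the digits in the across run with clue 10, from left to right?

8 2

17 in 2 cells must be {8,9}.
R1C1 = 10 − 2 = 8 completes the 10 across.
Given what's placed, R3C1 must be 9 to fit the 17 across and 21 down.
R3C2 = 17 − 9 = 8 completes the 17 across.
R2C1 = 21 − 17 = 4 completes the 21 down.
R2C2 = 11 − 4 = 7 completes the 11 across.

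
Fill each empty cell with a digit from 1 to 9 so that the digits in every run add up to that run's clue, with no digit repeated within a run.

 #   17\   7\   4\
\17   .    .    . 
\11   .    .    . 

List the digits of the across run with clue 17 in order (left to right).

9 5 3

17 in 2 cells must be {8,9}; 4 in 2 cells must be {1,3}.
The 11 across and the 17 down share only 8, so R2C1 = 8.
Given what's placed, R2C3 must be 1 to fit the 11 across and 4 down.
R1C1 = 17 − 8 = 9 completes the 17 down.
R1C3 = 4 − 1 = 3 completes the 4 down.
R2C2 = 11 − 9 = 2 completes the 11 across.
R1C2 = 17 − 12 = 5 completes the 17 across.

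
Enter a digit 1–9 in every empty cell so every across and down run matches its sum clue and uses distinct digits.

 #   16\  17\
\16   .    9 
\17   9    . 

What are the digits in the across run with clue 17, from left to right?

9 8

16 in 2 cells must be {7,9}; 17 in 2 cells must be {8,9}.
R1C1 = 16 − 9 = 7 completes the 16 across.
R2C2 = 17 − 9 = 8 completes the 17 across.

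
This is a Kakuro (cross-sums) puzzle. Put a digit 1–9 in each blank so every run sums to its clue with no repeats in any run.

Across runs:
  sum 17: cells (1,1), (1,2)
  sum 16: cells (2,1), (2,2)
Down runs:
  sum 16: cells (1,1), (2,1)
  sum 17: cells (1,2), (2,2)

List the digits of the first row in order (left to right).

17 in 2 cells must be {8,9}; 16 in 2 cells must be {7,9}.
The 17 across and the 16 down share only 9, so (1,1) = 9.
(1,2) = 17 − 9 = 8 completes the 17 across.
(2,1) = 16 − 9 = 7 completes the 16 down.
(2,2) = 16 − 7 = 9 completes the 16 across.

9 8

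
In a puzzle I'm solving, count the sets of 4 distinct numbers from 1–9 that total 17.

9

4 distinct digits from 1–9 sum between 10 and 30.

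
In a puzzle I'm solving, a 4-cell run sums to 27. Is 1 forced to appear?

No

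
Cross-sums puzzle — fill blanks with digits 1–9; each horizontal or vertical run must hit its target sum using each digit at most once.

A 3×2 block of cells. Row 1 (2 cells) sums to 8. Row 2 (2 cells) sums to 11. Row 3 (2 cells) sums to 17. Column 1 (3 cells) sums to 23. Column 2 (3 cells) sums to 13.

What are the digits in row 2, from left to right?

17 in 2 cells must be {8,9}; 23 in 3 cells must be {6,8,9}.
The 8 across and the 23 down share only 6, so (1,1) = 6.
(1,2) = 8 − 6 = 2 completes the 8 across.
Given what's placed, (3,2) must be 8 to fit the 17 across and 13 down.
(2,2) = 13 − 10 = 3 completes the 13 down.
(3,1) = 17 − 8 = 9 completes the 17 across.
(2,1) = 11 − 3 = 8 completes the 11 across.

8 3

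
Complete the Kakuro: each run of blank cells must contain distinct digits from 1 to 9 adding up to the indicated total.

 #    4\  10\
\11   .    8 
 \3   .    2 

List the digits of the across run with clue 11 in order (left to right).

3 in 2 cells must be {1,2}; 4 in 2 cells must be {1,3}.
R1C1 = 11 − 8 = 3 completes the 11 across.
R2C1 = 3 − 2 = 1 completes the 3 across.

3 8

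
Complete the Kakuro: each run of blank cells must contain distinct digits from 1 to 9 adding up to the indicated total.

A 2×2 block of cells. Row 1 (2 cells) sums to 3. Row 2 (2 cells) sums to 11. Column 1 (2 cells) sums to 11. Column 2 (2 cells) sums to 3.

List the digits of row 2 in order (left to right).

9 2

3 in 2 cells must be {1,2}.
The 3 across and the 11 down share only 2, so (1,1) = 2.
(1,2) = 3 − 2 = 1 completes the 3 across.
(2,1) = 11 − 2 = 9 completes the 11 down.
(2,2) = 11 − 9 = 2 completes the 11 across.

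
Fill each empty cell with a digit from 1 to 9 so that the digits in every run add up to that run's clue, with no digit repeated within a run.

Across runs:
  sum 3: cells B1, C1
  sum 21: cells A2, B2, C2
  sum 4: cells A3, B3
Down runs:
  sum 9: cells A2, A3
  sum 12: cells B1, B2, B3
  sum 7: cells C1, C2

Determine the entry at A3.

1

3 in 2 cells must be {1,2}; 4 in 2 cells must be {1,3}.
Nothing is forced directly, so branch on A3, whose candidates are 1 or 3. If A3 = 3: that forces A2 = 6, after which C2 would have to be in {7,8} for the 21 across but in {1,2,3,4,5,6} for the 7 down — contradiction. So A3 = 1.
A2 = 9 − 1 = 8 completes the 9 down.
B3 = 4 − 1 = 3 completes the 4 across.
No cell is forced outright now. B2 can only be 4 or 7 (the digits allowed by both its 21 across and its 12 down). If B2 = 4: then B1 would have to be in {1,2} for the 3 across but in {5} for the 12 down — contradiction. So B2 = 7.
B1 = 12 − 10 = 2 completes the 12 down.
C1 = 3 − 2 = 1 completes the 3 across.
C2 = 21 − 15 = 6 completes the 21 across.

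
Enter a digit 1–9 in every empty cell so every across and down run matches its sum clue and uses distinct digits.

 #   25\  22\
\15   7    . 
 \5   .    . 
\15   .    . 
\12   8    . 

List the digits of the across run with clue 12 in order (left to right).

8 4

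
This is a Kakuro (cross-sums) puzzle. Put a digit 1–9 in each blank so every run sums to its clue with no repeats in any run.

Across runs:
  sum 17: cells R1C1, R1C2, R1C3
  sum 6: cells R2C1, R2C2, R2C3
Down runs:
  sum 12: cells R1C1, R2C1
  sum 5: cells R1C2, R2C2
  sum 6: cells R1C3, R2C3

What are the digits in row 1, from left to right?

9 3 5

6 in 3 cells must be {1,2,3}.
The 6 across and the 12 down share only 3, so R2C1 = 3.
R1C1 = 12 − 3 = 9 completes the 12 down.
Nothing is forced directly, so branch on R2C2, whose candidates are 1 or 2. If R2C2 = 1: then R1C2 would have to be in {1,2,3,5,6,7} for the 17 across but in {4} for the 5 down — contradiction. So R2C2 = 2.
R1C2 = 5 − 2 = 3 completes the 5 down.
R1C3 = 17 − 12 = 5 completes the 17 across.
R2C3 = 6 − 5 = 1 completes the 6 across.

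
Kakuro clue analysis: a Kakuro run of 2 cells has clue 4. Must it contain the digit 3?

The only way to make 4 from 2 distinct digits is {1,3}, which contains 3.

Yes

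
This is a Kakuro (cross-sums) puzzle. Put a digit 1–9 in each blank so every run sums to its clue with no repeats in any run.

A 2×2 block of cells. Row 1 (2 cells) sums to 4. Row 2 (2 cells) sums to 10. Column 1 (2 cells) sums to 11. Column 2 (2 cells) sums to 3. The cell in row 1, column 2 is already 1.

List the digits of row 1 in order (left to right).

4 in 2 cells must be {1,3}; 3 in 2 cells must be {1,2}.
(1,1) = 4 − 1 = 3 completes the 4 across.
(2,1) = 11 − 3 = 8 completes the 11 down.
(2,2) = 10 − 8 = 2 completes the 10 across.

3 1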